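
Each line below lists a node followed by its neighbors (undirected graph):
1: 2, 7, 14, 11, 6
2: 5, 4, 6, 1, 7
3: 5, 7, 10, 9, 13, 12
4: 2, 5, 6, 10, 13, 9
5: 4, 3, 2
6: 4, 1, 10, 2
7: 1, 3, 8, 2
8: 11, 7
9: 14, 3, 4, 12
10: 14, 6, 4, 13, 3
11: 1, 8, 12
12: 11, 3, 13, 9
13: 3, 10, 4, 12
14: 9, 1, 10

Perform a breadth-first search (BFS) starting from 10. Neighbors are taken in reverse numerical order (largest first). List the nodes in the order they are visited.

Visit 10; enqueue 14, 13, 6, 4, 3 → queue [14, 13, 6, 4, 3]
Visit 14; enqueue 9, 1 → queue [13, 6, 4, 3, 9, 1]
Visit 13; enqueue 12 → queue [6, 4, 3, 9, 1, 12]
Visit 6; enqueue 2 → queue [4, 3, 9, 1, 12, 2]
Visit 4; enqueue 5 → queue [3, 9, 1, 12, 2, 5]
Visit 3; enqueue 7 → queue [9, 1, 12, 2, 5, 7]
Visit 9 → queue [1, 12, 2, 5, 7]
Visit 1; enqueue 11 → queue [12, 2, 5, 7, 11]
Visit 12 → queue [2, 5, 7, 11]
Visit 2 → queue [5, 7, 11]
Visit 5 → queue [7, 11]
Visit 7; enqueue 8 → queue [11, 8]
Visit 11 → queue [8]
Visit 8 → queue []

10, 14, 13, 6, 4, 3, 9, 1, 12, 2, 5, 7, 11, 8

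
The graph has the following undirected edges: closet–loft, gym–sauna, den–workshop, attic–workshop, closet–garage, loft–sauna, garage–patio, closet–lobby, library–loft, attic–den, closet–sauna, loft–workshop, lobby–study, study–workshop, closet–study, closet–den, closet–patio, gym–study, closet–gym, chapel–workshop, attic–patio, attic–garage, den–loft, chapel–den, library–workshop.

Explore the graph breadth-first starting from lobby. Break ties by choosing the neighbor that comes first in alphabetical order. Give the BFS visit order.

lobby closet study den garage gym loft patio sauna workshop attic chapel library

Visit lobby; enqueue closet, study → queue [closet, study]
Visit closet; enqueue den, garage, gym, loft, patio, sauna → queue [study, den, garage, gym, loft, patio, sauna]
Visit study; enqueue workshop → queue [den, garage, gym, loft, patio, sauna, workshop]
Visit den; enqueue attic, chapel → queue [garage, gym, loft, patio, sauna, workshop, attic, chapel]
Visit garage → queue [gym, loft, patio, sauna, workshop, attic, chapel]
Visit gym → queue [loft, patio, sauna, workshop, attic, chapel]
Visit loft; enqueue library → queue [patio, sauna, workshop, attic, chapel, library]
Visit patio → queue [sauna, workshop, attic, chapel, library]
Visit sauna → queue [workshop, attic, chapel, library]
Visit workshop → queue [attic, chapel, library]
Visit attic → queue [chapel, library]
Visit chapel → queue [library]
Visit library → queue []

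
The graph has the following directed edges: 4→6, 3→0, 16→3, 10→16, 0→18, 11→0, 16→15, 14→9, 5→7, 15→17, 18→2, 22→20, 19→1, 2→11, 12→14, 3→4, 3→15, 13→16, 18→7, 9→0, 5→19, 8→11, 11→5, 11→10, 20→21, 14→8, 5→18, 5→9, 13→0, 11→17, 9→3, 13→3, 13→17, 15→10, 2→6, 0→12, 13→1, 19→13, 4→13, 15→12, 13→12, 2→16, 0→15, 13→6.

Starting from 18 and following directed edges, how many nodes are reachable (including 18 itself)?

20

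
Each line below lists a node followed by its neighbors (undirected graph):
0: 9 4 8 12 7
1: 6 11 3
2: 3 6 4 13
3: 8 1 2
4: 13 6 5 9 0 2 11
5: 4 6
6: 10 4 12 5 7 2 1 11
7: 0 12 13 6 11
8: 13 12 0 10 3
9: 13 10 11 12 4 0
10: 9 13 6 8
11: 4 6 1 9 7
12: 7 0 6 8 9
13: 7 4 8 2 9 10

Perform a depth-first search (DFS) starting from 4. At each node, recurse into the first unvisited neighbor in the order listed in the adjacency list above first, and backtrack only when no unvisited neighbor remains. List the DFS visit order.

4, 13, 7, 0, 9, 10, 6, 12, 8, 3, 1, 11, 2, 5

Visit 4
4 → 13
13 → 7
7 → 0
0 → 9
9 → 10
10 → 6
6 → 12
12 → 8
8 → 3
3 → 1
1 → 11
3 → 2
6 → 5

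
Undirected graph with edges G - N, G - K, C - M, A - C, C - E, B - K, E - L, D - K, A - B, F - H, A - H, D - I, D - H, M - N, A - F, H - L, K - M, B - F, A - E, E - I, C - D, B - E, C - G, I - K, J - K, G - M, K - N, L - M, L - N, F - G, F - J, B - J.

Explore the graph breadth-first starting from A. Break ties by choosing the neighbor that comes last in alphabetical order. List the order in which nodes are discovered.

A → H → F → E → C → B → L → D → J → G → I → M → K → N

Visit A; enqueue H, F, E, C, B → queue [H, F, E, C, B]
Visit H; enqueue L, D → queue [F, E, C, B, L, D]
Visit F; enqueue J, G → queue [E, C, B, L, D, J, G]
Visit E; enqueue I → queue [C, B, L, D, J, G, I]
Visit C; enqueue M → queue [B, L, D, J, G, I, M]
Visit B; enqueue K → queue [L, D, J, G, I, M, K]
Visit L; enqueue N → queue [D, J, G, I, M, K, N]
Visit D → queue [J, G, I, M, K, N]
Visit J → queue [G, I, M, K, N]
Visit G → queue [I, M, K, N]
Visit I → queue [M, K, N]
Visit M → queue [K, N]
Visit K → queue [N]
Visit N → queue []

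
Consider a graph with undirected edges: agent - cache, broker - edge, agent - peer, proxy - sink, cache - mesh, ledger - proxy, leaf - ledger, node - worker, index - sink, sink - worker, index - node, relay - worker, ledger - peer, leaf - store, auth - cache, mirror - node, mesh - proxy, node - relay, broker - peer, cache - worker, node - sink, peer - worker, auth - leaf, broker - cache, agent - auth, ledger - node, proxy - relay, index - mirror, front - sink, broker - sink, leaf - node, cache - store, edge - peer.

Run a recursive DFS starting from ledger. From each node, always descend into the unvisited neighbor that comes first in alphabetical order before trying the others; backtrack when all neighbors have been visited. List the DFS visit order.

ledger -> leaf -> auth -> agent -> cache -> broker -> edge -> peer -> worker -> node -> index -> mirror -> sink -> front -> proxy -> mesh -> relay -> store

Visit ledger
ledger → leaf
leaf → auth
auth → agent
agent → cache
cache → broker
broker → edge
edge → peer
peer → worker
worker → node
node → index
index → mirror
index → sink
sink → front
sink → proxy
proxy → mesh
proxy → relay
cache → store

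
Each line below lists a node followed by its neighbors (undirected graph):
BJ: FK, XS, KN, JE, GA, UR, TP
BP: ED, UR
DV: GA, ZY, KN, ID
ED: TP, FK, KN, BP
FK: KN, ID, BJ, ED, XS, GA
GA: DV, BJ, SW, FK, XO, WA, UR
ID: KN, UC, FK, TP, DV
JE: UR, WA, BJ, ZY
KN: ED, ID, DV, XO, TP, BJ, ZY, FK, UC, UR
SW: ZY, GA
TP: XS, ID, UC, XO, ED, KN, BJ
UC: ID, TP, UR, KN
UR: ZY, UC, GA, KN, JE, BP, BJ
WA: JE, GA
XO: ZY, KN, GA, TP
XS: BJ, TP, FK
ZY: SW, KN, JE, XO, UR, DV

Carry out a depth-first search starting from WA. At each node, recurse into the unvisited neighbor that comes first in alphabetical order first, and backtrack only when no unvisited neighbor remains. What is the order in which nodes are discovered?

WA, GA, BJ, FK, ED, BP, UR, JE, ZY, DV, ID, KN, TP, UC, XO, XS, SW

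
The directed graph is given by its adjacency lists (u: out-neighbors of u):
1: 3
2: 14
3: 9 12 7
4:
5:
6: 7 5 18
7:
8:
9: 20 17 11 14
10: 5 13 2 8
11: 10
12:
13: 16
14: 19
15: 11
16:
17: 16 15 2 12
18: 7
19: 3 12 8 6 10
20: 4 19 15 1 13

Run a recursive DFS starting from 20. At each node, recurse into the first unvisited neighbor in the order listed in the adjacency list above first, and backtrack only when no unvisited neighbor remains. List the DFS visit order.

20 4 19 3 9 17 16 15 11 10 5 13 2 14 8 12 7 6 18 1

Visit 20
20 → 4
20 → 19
19 → 3
3 → 9
9 → 17
17 → 16
17 → 15
15 → 11
11 → 10
10 → 5
10 → 13
10 → 2
2 → 14
10 → 8
17 → 12
3 → 7
19 → 6
6 → 18
20 → 1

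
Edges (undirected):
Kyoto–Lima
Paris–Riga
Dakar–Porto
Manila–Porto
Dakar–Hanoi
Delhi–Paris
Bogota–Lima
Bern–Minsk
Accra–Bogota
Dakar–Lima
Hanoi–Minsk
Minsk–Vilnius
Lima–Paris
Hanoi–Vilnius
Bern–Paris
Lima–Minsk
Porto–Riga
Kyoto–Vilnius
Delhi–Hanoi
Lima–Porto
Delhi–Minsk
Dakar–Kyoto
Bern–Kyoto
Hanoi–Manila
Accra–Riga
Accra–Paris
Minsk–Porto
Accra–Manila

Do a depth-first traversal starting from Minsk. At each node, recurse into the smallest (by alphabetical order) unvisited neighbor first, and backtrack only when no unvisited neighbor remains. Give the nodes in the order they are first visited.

Minsk → Bern → Kyoto → Dakar → Hanoi → Delhi → Paris → Accra → Bogota → Lima → Porto → Manila → Riga → Vilnius

Visit Minsk
Minsk → Bern
Bern → Kyoto
Kyoto → Dakar
Dakar → Hanoi
Hanoi → Delhi
Delhi → Paris
Paris → Accra
Accra → Bogota
Bogota → Lima
Lima → Porto
Porto → Manila
Porto → Riga
Hanoi → Vilnius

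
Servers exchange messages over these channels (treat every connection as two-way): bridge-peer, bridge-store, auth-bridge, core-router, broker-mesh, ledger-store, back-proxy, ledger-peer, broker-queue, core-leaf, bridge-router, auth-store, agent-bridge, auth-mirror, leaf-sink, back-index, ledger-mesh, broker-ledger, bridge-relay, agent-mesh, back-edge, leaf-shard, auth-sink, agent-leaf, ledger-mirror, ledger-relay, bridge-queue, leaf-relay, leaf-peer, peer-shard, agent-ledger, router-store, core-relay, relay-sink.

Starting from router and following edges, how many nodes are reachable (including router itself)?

BFS from router visits: router, store, core, bridge, ledger, auth, relay, leaf, queue, peer, agent, mirror, mesh, broker, sink, shard
Reachable nodes: 16 of 20 total.

16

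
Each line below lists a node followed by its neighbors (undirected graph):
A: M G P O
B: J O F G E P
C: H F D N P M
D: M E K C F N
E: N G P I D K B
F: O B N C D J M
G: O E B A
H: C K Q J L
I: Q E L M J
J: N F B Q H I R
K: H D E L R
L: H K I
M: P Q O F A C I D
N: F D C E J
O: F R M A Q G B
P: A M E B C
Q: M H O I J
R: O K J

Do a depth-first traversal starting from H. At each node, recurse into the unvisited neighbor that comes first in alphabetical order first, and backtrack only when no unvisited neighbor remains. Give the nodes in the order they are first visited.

H C D E B F J I L K R O A G M P Q N

Visit H
H → C
C → D
D → E
E → B
B → F
F → J
J → I
I → L
L → K
K → R
R → O
O → A
A → G
A → M
M → P
M → Q
J → N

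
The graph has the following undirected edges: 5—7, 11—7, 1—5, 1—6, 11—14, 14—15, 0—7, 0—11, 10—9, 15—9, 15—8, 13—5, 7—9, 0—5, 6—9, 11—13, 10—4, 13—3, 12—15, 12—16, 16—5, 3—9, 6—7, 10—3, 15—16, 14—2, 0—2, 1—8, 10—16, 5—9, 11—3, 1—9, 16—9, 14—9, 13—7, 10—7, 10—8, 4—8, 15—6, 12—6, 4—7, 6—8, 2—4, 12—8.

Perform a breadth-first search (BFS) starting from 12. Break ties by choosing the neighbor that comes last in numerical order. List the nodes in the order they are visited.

12 16 15 8 6 10 9 5 14 4 1 7 3 13 0 11 2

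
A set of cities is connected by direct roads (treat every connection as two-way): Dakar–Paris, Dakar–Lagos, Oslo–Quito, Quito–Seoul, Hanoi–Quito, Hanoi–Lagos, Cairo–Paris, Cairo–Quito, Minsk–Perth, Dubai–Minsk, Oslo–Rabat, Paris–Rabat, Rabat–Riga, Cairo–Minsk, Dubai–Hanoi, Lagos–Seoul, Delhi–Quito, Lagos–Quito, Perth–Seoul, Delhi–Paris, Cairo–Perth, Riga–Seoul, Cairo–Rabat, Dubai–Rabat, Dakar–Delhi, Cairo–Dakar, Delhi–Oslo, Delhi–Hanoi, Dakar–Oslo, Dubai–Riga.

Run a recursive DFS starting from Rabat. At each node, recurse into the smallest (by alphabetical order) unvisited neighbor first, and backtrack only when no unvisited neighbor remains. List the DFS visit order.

Visit Rabat
Rabat → Cairo
Cairo → Dakar
Dakar → Delhi
Delhi → Hanoi
Hanoi → Dubai
Dubai → Minsk
Minsk → Perth
Perth → Seoul
Seoul → Lagos
Lagos → Quito
Quito → Oslo
Seoul → Riga
Delhi → Paris

Rabat, Cairo, Dakar, Delhi, Hanoi, Dubai, Minsk, Perth, Seoul, Lagos, Quito, Oslo, Riga, Paris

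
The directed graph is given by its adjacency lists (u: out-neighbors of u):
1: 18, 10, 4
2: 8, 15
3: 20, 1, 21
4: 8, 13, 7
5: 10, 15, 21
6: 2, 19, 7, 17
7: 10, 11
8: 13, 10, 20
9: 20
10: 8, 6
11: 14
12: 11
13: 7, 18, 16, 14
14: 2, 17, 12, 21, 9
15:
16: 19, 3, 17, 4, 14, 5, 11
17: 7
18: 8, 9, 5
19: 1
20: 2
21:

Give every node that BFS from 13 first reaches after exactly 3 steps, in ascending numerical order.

Level 0: 13
Level 1: 7, 14, 16, 18
Level 2: 2, 3, 4, 5, 8, 9, 10, 11, 12, 17, 19, 21
Level 3: 1, 6, 15, 20

1, 6, 15, 20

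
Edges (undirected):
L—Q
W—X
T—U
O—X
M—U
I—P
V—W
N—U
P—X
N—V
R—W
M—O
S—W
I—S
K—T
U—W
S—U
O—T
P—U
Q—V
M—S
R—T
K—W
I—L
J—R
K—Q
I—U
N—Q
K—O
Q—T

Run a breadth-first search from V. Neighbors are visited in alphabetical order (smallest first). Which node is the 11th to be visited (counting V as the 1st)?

X

Visit V; enqueue N, Q, W → queue [N, Q, W]
Visit N; enqueue U → queue [Q, W, U]
Visit Q; enqueue K, L, T → queue [W, U, K, L, T]
Visit W; enqueue R, S, X → queue [U, K, L, T, R, S, X]
Visit U; enqueue I, M, P → queue [K, L, T, R, S, X, I, M, P]
Visit K; enqueue O → queue [L, T, R, S, X, I, M, P, O]
Visit L → queue [T, R, S, X, I, M, P, O]
Visit T → queue [R, S, X, I, M, P, O]
Visit R; enqueue J → queue [S, X, I, M, P, O, J]
Visit S → queue [X, I, M, P, O, J]
Visit X → queue [I, M, P, O, J]
Visit I → queue [M, P, O, J]
Visit M → queue [P, O, J]
Visit P → queue [O, J]
Visit O → queue [J]
Visit J → queue []

Visit order: V, N, Q, W, U, K, L, T, R, S, X, I, M, P, O, J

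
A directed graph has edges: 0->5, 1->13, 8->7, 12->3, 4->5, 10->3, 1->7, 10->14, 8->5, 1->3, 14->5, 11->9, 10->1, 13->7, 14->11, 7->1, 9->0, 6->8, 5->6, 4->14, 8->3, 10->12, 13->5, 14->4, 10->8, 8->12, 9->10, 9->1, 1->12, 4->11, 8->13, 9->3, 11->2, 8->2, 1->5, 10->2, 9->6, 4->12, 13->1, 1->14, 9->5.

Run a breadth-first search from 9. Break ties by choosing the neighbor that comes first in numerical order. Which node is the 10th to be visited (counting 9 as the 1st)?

13

Visit 9; enqueue 0, 1, 3, 5, 6, 10 → queue [0, 1, 3, 5, 6, 10]
Visit 0 → queue [1, 3, 5, 6, 10]
Visit 1; enqueue 7, 12, 13, 14 → queue [3, 5, 6, 10, 7, 12, 13, 14]
Visit 3 → queue [5, 6, 10, 7, 12, 13, 14]
Visit 5 → queue [6, 10, 7, 12, 13, 14]
Visit 6; enqueue 8 → queue [10, 7, 12, 13, 14, 8]
Visit 10; enqueue 2 → queue [7, 12, 13, 14, 8, 2]
Visit 7 → queue [12, 13, 14, 8, 2]
Visit 12 → queue [13, 14, 8, 2]
Visit 13 → queue [14, 8, 2]
Visit 14; enqueue 4, 11 → queue [8, 2, 4, 11]
Visit 8 → queue [2, 4, 11]
Visit 2 → queue [4, 11]
Visit 4 → queue [11]
Visit 11 → queue []

Visit order: 9, 0, 1, 3, 5, 6, 10, 7, 12, 13, 14, 8, 2, 4, 11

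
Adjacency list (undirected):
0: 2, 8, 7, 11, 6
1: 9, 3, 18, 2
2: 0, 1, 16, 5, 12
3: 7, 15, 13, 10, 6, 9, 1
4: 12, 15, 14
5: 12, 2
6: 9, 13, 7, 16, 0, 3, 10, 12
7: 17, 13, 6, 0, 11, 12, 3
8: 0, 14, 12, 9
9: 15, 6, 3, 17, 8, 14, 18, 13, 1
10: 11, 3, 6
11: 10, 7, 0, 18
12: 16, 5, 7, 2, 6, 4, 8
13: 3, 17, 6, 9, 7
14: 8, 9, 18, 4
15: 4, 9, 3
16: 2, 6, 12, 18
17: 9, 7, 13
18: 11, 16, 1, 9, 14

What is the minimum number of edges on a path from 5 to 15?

3

Level 0: 5
Level 1: 2, 12
Level 2: 0, 1, 4, 6, 7, 8, 16
Level 3: 3, 9, 10, 11, 13, 14, 15, 17, 18
15 first appears at level 3.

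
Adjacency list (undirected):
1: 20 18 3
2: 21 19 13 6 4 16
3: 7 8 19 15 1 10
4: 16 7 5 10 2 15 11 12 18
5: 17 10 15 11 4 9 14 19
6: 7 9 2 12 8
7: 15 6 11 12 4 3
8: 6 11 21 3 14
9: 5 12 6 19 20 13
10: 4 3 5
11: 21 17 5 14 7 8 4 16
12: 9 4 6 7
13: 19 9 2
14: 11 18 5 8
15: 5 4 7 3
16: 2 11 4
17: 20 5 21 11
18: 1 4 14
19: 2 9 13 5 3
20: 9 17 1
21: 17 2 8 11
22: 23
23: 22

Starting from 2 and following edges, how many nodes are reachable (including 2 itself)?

21

BFS from 2 visits: 2, 4, 6, 13, 16, 19, 21, 5, 7, 10, 11, 12, 15, 18, 8, 9, 3, 17, 14, 1, 20
Reachable nodes: 21 of 23 total.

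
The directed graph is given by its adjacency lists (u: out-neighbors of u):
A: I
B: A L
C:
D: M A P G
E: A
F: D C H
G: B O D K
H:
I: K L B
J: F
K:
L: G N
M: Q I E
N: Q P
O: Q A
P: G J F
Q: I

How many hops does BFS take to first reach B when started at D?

Level 0: D
Level 1: A, G, M, P
Level 2: B, E, F, I, J, K, O, Q
Level 3: C, H, L
Level 4: N
B first appears at level 2.

2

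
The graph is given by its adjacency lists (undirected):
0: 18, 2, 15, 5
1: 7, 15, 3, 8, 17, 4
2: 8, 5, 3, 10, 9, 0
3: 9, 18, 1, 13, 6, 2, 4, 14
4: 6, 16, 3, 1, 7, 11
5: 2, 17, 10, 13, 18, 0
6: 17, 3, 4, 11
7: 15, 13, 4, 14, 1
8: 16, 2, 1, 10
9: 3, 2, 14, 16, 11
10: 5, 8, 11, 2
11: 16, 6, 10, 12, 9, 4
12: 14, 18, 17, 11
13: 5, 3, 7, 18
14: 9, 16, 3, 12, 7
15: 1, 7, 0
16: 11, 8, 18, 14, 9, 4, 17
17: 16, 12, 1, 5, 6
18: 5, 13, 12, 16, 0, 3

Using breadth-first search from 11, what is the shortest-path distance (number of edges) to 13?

Level 0: 11
Level 1: 4, 6, 9, 10, 12, 16
Level 2: 1, 2, 3, 5, 7, 8, 14, 17, 18
Level 3: 0, 13, 15
13 first appears at level 3.

3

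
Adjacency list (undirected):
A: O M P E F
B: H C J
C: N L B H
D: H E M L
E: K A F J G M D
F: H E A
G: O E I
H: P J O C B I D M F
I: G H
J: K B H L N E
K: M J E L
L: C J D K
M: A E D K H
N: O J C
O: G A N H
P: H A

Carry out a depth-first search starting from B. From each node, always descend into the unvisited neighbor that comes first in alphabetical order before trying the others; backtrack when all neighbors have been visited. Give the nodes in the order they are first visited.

Visit B
B → C
C → H
H → D
D → E
E → A
A → F
A → M
M → K
K → J
J → L
J → N
N → O
O → G
G → I
A → P

B, C, H, D, E, A, F, M, K, J, L, N, O, G, I, P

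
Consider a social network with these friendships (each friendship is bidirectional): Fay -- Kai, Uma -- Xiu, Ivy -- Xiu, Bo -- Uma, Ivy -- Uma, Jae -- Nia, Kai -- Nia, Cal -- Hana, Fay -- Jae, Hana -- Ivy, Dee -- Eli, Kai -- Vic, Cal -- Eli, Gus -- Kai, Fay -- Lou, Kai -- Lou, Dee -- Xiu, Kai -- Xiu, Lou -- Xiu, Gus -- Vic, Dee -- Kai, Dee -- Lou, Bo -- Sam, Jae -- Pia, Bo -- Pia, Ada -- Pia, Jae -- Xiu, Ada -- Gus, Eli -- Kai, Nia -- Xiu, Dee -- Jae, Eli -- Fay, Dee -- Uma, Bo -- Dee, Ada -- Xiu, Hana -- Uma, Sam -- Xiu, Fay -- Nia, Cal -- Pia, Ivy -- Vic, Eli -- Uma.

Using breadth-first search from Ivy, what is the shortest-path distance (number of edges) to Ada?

Level 0: Ivy
Level 1: Hana, Uma, Vic, Xiu
Level 2: Ada, Bo, Cal, Dee, Eli, Gus, Jae, Kai, Lou, Nia, Sam
Level 3: Fay, Pia
Ada first appears at level 2.

2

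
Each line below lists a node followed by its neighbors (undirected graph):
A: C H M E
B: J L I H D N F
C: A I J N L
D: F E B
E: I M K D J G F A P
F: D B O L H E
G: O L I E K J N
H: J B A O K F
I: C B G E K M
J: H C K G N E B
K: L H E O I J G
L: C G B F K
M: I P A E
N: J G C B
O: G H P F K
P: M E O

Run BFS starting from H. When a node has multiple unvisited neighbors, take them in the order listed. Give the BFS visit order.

H J B A O K F C G N E L I D M P

Visit H; enqueue J, B, A, O, K, F → queue [J, B, A, O, K, F]
Visit J; enqueue C, G, N, E → queue [B, A, O, K, F, C, G, N, E]
Visit B; enqueue L, I, D → queue [A, O, K, F, C, G, N, E, L, I, D]
Visit A; enqueue M → queue [O, K, F, C, G, N, E, L, I, D, M]
Visit O; enqueue P → queue [K, F, C, G, N, E, L, I, D, M, P]
Visit K → queue [F, C, G, N, E, L, I, D, M, P]
Visit F → queue [C, G, N, E, L, I, D, M, P]
Visit C → queue [G, N, E, L, I, D, M, P]
Visit G → queue [N, E, L, I, D, M, P]
Visit N → queue [E, L, I, D, M, P]
Visit E → queue [L, I, D, M, P]
Visit L → queue [I, D, M, P]
Visit I → queue [D, M, P]
Visit D → queue [M, P]
Visit M → queue [P]
Visit P → queue []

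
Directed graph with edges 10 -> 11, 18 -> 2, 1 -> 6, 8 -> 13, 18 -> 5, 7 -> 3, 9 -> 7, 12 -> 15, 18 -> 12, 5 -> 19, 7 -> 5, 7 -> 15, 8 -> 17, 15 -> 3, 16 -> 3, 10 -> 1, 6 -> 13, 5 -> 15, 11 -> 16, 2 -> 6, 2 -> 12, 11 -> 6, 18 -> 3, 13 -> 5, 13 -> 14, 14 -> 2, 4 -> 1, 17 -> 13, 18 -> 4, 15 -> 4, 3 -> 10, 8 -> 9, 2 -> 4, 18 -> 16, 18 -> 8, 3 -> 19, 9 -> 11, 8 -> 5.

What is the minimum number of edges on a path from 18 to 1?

2

Level 0: 18
Level 1: 2, 3, 4, 5, 8, 12, 16
Level 2: 1, 6, 9, 10, 13, 15, 17, 19
Level 3: 7, 11, 14
1 first appears at level 2.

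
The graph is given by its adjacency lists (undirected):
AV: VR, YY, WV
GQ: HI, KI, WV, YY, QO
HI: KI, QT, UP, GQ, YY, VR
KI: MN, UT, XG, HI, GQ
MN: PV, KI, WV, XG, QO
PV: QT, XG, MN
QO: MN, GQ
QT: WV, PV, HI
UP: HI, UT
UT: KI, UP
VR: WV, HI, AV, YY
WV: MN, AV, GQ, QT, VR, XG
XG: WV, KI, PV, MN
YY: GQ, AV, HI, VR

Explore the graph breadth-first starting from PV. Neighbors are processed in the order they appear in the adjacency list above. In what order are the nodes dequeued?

Visit PV; enqueue QT, XG, MN → queue [QT, XG, MN]
Visit QT; enqueue WV, HI → queue [XG, MN, WV, HI]
Visit XG; enqueue KI → queue [MN, WV, HI, KI]
Visit MN; enqueue QO → queue [WV, HI, KI, QO]
Visit WV; enqueue AV, GQ, VR → queue [HI, KI, QO, AV, GQ, VR]
Visit HI; enqueue UP, YY → queue [KI, QO, AV, GQ, VR, UP, YY]
Visit KI; enqueue UT → queue [QO, AV, GQ, VR, UP, YY, UT]
Visit QO → queue [AV, GQ, VR, UP, YY, UT]
Visit AV → queue [GQ, VR, UP, YY, UT]
Visit GQ → queue [VR, UP, YY, UT]
Visit VR → queue [UP, YY, UT]
Visit UP → queue [YY, UT]
Visit YY → queue [UT]
Visit UT → queue []

PV -> QT -> XG -> MN -> WV -> HI -> KI -> QO -> AV -> GQ -> VR -> UP -> YY -> UT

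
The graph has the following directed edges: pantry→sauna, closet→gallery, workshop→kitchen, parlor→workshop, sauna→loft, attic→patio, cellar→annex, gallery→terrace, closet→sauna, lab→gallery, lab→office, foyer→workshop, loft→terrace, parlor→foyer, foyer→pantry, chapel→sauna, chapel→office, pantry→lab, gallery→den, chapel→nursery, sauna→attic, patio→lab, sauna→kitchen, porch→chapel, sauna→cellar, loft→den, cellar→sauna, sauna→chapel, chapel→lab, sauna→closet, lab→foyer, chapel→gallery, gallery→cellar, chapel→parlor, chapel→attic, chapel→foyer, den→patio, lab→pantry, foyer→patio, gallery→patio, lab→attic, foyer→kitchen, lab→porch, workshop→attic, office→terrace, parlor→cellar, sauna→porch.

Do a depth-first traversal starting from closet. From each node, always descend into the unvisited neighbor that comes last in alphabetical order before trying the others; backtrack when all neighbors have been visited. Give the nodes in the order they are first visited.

Visit closet
closet → sauna
sauna → porch
porch → chapel
chapel → parlor
parlor → workshop
workshop → kitchen
workshop → attic
attic → patio
patio → lab
lab → pantry
lab → office
office → terrace
lab → gallery
gallery → den
gallery → cellar
cellar → annex
lab → foyer
chapel → nursery
sauna → loft

closet sauna porch chapel parlor workshop kitchen attic patio lab pantry office terrace gallery den cellar annex foyer nursery loft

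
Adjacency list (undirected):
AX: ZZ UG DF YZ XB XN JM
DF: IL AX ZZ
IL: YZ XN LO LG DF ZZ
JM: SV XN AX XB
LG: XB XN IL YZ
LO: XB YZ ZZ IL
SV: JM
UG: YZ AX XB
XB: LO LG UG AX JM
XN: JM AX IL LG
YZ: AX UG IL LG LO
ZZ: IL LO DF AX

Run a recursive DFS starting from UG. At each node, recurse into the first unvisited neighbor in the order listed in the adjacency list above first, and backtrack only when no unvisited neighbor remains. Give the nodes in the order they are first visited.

UG YZ AX ZZ IL XN JM SV XB LO LG DF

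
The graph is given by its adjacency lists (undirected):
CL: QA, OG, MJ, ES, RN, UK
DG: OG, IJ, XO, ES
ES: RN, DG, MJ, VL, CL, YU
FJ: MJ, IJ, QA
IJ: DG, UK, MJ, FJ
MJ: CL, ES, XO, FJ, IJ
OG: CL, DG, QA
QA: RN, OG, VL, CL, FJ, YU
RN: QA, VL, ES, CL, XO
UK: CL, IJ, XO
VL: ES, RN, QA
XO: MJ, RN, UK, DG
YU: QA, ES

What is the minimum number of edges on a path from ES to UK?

2

Level 0: ES
Level 1: CL, DG, MJ, RN, VL, YU
Level 2: FJ, IJ, OG, QA, UK, XO
UK first appears at level 2.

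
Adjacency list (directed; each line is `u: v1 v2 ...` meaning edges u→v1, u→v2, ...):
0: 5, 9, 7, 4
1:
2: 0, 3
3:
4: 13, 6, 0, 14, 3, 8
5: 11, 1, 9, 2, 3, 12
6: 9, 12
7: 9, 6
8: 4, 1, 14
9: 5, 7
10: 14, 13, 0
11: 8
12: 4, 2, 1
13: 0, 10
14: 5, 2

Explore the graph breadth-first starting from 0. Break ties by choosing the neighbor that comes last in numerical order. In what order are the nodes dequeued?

0 9 7 5 4 6 12 11 3 2 1 14 13 8 10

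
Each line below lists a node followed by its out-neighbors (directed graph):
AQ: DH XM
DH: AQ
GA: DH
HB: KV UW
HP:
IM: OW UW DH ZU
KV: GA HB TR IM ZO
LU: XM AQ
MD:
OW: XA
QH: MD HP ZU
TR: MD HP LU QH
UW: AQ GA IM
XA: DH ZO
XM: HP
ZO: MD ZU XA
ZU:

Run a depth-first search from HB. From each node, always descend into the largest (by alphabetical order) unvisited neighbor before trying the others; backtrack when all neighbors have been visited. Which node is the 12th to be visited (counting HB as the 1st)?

HP

Visit HB
HB → UW
UW → IM
IM → ZU
IM → OW
OW → XA
XA → ZO
ZO → MD
XA → DH
DH → AQ
AQ → XM
XM → HP
UW → GA
HB → KV
KV → TR
TR → QH
TR → LU

Visit order: HB, UW, IM, ZU, OW, XA, ZO, MD, DH, AQ, XM, HP, GA, KV, TR, QH, LU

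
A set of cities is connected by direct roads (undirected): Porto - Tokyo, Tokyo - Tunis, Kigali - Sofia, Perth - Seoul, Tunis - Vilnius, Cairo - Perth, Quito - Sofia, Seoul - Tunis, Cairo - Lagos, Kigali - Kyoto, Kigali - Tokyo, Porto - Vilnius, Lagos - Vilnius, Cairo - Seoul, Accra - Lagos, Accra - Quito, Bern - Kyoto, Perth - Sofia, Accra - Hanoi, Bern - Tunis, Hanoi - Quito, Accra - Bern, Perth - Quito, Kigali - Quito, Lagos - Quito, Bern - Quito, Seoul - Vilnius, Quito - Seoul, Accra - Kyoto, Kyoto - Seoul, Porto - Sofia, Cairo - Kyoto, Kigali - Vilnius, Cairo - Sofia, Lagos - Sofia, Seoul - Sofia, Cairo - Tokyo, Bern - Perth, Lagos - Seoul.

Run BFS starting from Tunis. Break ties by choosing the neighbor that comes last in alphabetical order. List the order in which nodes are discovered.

Tunis → Vilnius → Tokyo → Seoul → Bern → Porto → Lagos → Kigali → Cairo → Sofia → Quito → Perth → Kyoto → Accra → Hanoi

Visit Tunis; enqueue Vilnius, Tokyo, Seoul, Bern → queue [Vilnius, Tokyo, Seoul, Bern]
Visit Vilnius; enqueue Porto, Lagos, Kigali → queue [Tokyo, Seoul, Bern, Porto, Lagos, Kigali]
Visit Tokyo; enqueue Cairo → queue [Seoul, Bern, Porto, Lagos, Kigali, Cairo]
Visit Seoul; enqueue Sofia, Quito, Perth, Kyoto → queue [Bern, Porto, Lagos, Kigali, Cairo, Sofia, Quito, Perth, Kyoto]
Visit Bern; enqueue Accra → queue [Porto, Lagos, Kigali, Cairo, Sofia, Quito, Perth, Kyoto, Accra]
Visit Porto → queue [Lagos, Kigali, Cairo, Sofia, Quito, Perth, Kyoto, Accra]
Visit Lagos → queue [Kigali, Cairo, Sofia, Quito, Perth, Kyoto, Accra]
Visit Kigali → queue [Cairo, Sofia, Quito, Perth, Kyoto, Accra]
Visit Cairo → queue [Sofia, Quito, Perth, Kyoto, Accra]
Visit Sofia → queue [Quito, Perth, Kyoto, Accra]
Visit Quito; enqueue Hanoi → queue [Perth, Kyoto, Accra, Hanoi]
Visit Perth → queue [Kyoto, Accra, Hanoi]
Visit Kyoto → queue [Accra, Hanoi]
Visit Accra → queue [Hanoi]
Visit Hanoi → queue []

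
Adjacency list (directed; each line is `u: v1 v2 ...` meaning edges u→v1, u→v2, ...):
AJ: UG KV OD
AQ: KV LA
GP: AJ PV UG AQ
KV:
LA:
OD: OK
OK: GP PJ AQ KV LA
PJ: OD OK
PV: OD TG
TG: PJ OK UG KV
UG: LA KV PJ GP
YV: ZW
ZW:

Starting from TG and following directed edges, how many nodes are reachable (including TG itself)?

BFS from TG visits: TG, PJ, OK, UG, KV, OD, GP, AQ, LA, AJ, PV
Reachable nodes: 11 of 13 total.

11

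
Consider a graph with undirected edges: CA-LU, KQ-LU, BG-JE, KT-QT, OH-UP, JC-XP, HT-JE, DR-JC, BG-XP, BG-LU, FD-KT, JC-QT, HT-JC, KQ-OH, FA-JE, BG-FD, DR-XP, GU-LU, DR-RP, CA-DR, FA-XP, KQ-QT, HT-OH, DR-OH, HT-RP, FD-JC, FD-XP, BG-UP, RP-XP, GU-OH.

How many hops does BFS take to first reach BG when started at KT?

2

Level 0: KT
Level 1: FD, QT
Level 2: BG, JC, KQ, XP
Level 3: DR, FA, HT, JE, LU, OH, RP, UP
Level 4: CA, GU
BG first appears at level 2.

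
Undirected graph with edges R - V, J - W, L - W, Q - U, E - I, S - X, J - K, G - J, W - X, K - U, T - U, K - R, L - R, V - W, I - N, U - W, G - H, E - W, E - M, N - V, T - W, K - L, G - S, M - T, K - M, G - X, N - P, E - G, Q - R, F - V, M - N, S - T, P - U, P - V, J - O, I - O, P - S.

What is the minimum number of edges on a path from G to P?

Level 0: G
Level 1: E, H, J, S, X
Level 2: I, K, M, O, P, T, W
Level 3: L, N, R, U, V
Level 4: F, Q
P first appears at level 2.

2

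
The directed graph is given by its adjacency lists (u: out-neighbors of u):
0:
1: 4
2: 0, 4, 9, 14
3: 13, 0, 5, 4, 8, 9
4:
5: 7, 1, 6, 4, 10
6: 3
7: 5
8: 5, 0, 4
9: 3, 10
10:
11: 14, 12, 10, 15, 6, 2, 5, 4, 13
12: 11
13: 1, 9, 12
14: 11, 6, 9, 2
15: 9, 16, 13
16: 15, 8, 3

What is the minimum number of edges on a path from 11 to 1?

Level 0: 11
Level 1: 2, 4, 5, 6, 10, 12, 13, 14, 15
Level 2: 0, 1, 3, 7, 9, 16
Level 3: 8
1 first appears at level 2.

2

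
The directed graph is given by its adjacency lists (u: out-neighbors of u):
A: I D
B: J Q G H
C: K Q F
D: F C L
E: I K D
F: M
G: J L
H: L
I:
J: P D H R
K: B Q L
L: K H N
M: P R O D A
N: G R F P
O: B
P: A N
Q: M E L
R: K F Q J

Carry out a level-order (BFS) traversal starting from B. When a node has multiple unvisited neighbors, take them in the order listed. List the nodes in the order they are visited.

B J Q G H P D R M E L A N F C K O I

Visit B; enqueue J, Q, G, H → queue [J, Q, G, H]
Visit J; enqueue P, D, R → queue [Q, G, H, P, D, R]
Visit Q; enqueue M, E, L → queue [G, H, P, D, R, M, E, L]
Visit G → queue [H, P, D, R, M, E, L]
Visit H → queue [P, D, R, M, E, L]
Visit P; enqueue A, N → queue [D, R, M, E, L, A, N]
Visit D; enqueue F, C → queue [R, M, E, L, A, N, F, C]
Visit R; enqueue K → queue [M, E, L, A, N, F, C, K]
Visit M; enqueue O → queue [E, L, A, N, F, C, K, O]
Visit E; enqueue I → queue [L, A, N, F, C, K, O, I]
Visit L → queue [A, N, F, C, K, O, I]
Visit A → queue [N, F, C, K, O, I]
Visit N → queue [F, C, K, O, I]
Visit F → queue [C, K, O, I]
Visit C → queue [K, O, I]
Visit K → queue [O, I]
Visit O → queue [I]
Visit I → queue []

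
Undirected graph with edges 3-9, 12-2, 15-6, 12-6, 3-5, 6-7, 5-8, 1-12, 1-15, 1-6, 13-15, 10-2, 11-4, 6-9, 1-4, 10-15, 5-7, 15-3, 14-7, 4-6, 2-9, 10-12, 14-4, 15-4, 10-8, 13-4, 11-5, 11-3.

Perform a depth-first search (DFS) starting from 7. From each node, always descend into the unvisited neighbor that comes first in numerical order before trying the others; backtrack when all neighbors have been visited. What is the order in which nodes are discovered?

7 → 5 → 3 → 9 → 2 → 10 → 8 → 12 → 1 → 4 → 6 → 15 → 13 → 11 → 14

Visit 7
7 → 5
5 → 3
3 → 9
9 → 2
2 → 10
10 → 8
10 → 12
12 → 1
1 → 4
4 → 6
6 → 15
15 → 13
4 → 11
4 → 14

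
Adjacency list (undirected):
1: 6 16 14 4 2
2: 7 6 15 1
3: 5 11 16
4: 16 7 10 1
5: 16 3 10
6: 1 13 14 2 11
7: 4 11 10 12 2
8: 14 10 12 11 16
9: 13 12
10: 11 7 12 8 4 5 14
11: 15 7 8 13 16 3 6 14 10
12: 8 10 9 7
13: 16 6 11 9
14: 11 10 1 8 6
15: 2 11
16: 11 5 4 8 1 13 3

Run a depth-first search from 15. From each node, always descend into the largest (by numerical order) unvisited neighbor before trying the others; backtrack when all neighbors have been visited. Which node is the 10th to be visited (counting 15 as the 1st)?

Visit 15
15 → 11
11 → 16
16 → 13
13 → 9
9 → 12
12 → 10
10 → 14
14 → 8
14 → 6
6 → 2
2 → 7
7 → 4
4 → 1
10 → 5
5 → 3

Visit order: 15, 11, 16, 13, 9, 12, 10, 14, 8, 6, 2, 7, 4, 1, 5, 3

6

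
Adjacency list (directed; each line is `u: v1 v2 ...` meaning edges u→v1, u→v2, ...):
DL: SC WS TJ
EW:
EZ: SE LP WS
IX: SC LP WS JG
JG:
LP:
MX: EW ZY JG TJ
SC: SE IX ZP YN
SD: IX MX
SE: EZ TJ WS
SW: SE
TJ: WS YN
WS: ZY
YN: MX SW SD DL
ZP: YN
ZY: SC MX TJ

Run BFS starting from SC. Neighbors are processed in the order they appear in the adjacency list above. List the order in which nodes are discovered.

Visit SC; enqueue SE, IX, ZP, YN → queue [SE, IX, ZP, YN]
Visit SE; enqueue EZ, TJ, WS → queue [IX, ZP, YN, EZ, TJ, WS]
Visit IX; enqueue LP, JG → queue [ZP, YN, EZ, TJ, WS, LP, JG]
Visit ZP → queue [YN, EZ, TJ, WS, LP, JG]
Visit YN; enqueue MX, SW, SD, DL → queue [EZ, TJ, WS, LP, JG, MX, SW, SD, DL]
Visit EZ → queue [TJ, WS, LP, JG, MX, SW, SD, DL]
Visit TJ → queue [WS, LP, JG, MX, SW, SD, DL]
Visit WS; enqueue ZY → queue [LP, JG, MX, SW, SD, DL, ZY]
Visit LP → queue [JG, MX, SW, SD, DL, ZY]
Visit JG → queue [MX, SW, SD, DL, ZY]
Visit MX; enqueue EW → queue [SW, SD, DL, ZY, EW]
Visit SW → queue [SD, DL, ZY, EW]
Visit SD → queue [DL, ZY, EW]
Visit DL → queue [ZY, EW]
Visit ZY → queue [EW]
Visit EW → queue []

SC, SE, IX, ZP, YN, EZ, TJ, WS, LP, JG, MX, SW, SD, DL, ZY, EW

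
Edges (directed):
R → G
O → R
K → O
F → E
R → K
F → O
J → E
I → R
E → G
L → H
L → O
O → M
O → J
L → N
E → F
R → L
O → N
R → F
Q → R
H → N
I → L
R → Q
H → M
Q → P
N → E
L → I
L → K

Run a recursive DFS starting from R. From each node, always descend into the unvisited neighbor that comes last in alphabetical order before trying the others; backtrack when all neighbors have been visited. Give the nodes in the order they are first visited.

R, Q, P, L, O, N, E, G, F, M, J, K, I, H

Visit R
R → Q
Q → P
R → L
L → O
O → N
N → E
E → G
E → F
O → M
O → J
L → K
L → I
L → H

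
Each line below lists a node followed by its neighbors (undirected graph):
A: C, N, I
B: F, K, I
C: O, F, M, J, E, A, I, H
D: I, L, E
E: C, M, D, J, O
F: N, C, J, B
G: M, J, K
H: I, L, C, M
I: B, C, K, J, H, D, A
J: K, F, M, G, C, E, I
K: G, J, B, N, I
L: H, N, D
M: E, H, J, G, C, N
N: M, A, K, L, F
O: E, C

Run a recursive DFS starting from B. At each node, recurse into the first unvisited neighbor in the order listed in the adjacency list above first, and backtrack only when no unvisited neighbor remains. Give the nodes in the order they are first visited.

B F N M E C O J K G I H L D A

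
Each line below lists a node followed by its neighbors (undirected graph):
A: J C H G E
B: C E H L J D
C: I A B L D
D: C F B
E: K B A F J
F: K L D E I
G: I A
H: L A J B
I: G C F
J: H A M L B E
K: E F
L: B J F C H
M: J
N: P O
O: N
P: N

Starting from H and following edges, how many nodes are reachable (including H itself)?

13

BFS from H visits: H, L, A, J, B, F, C, G, E, M, D, K, I
Reachable nodes: 13 of 16 total.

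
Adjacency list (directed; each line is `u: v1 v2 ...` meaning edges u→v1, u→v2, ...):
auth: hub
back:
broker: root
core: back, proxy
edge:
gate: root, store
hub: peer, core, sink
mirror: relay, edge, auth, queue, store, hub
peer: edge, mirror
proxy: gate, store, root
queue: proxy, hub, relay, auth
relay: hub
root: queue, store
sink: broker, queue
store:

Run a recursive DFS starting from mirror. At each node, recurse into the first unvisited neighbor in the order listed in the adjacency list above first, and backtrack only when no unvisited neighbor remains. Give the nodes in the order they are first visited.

Visit mirror
mirror → relay
relay → hub
hub → peer
peer → edge
hub → core
core → back
core → proxy
proxy → gate
gate → root
root → queue
queue → auth
root → store
hub → sink
sink → broker

mirror, relay, hub, peer, edge, core, back, proxy, gate, root, queue, auth, store, sink, broker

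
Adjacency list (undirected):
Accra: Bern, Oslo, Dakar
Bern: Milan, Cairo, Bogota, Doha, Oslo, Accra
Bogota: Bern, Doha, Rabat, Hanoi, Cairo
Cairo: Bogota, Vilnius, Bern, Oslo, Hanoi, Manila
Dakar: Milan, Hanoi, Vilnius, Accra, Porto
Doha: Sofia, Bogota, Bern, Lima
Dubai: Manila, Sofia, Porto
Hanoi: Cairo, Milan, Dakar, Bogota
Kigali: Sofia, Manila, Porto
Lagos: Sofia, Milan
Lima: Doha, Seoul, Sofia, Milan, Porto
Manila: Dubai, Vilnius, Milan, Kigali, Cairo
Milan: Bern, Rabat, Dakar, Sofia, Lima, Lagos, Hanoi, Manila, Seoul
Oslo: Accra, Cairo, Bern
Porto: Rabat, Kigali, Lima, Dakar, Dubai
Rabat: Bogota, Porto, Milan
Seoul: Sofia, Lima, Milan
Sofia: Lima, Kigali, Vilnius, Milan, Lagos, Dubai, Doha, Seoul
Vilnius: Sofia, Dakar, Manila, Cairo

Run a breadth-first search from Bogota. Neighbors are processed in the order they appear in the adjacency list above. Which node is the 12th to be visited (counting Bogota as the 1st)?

Visit Bogota; enqueue Bern, Doha, Rabat, Hanoi, Cairo → queue [Bern, Doha, Rabat, Hanoi, Cairo]
Visit Bern; enqueue Milan, Oslo, Accra → queue [Doha, Rabat, Hanoi, Cairo, Milan, Oslo, Accra]
Visit Doha; enqueue Sofia, Lima → queue [Rabat, Hanoi, Cairo, Milan, Oslo, Accra, Sofia, Lima]
Visit Rabat; enqueue Porto → queue [Hanoi, Cairo, Milan, Oslo, Accra, Sofia, Lima, Porto]
Visit Hanoi; enqueue Dakar → queue [Cairo, Milan, Oslo, Accra, Sofia, Lima, Porto, Dakar]
Visit Cairo; enqueue Vilnius, Manila → queue [Milan, Oslo, Accra, Sofia, Lima, Porto, Dakar, Vilnius, Manila]
Visit Milan; enqueue Lagos, Seoul → queue [Oslo, Accra, Sofia, Lima, Porto, Dakar, Vilnius, Manila, Lagos, Seoul]
Visit Oslo → queue [Accra, Sofia, Lima, Porto, Dakar, Vilnius, Manila, Lagos, Seoul]
Visit Accra → queue [Sofia, Lima, Porto, Dakar, Vilnius, Manila, Lagos, Seoul]
Visit Sofia; enqueue Kigali, Dubai → queue [Lima, Porto, Dakar, Vilnius, Manila, Lagos, Seoul, Kigali, Dubai]
Visit Lima → queue [Porto, Dakar, Vilnius, Manila, Lagos, Seoul, Kigali, Dubai]
Visit Porto → queue [Dakar, Vilnius, Manila, Lagos, Seoul, Kigali, Dubai]
Visit Dakar → queue [Vilnius, Manila, Lagos, Seoul, Kigali, Dubai]
Visit Vilnius → queue [Manila, Lagos, Seoul, Kigali, Dubai]
Visit Manila → queue [Lagos, Seoul, Kigali, Dubai]
Visit Lagos → queue [Seoul, Kigali, Dubai]
Visit Seoul → queue [Kigali, Dubai]
Visit Kigali → queue [Dubai]
Visit Dubai → queue []

Visit order: Bogota, Bern, Doha, Rabat, Hanoi, Cairo, Milan, Oslo, Accra, Sofia, Lima, Porto, Dakar, Vilnius, Manila, Lagos, Seoul, Kigali, Dubai

Porto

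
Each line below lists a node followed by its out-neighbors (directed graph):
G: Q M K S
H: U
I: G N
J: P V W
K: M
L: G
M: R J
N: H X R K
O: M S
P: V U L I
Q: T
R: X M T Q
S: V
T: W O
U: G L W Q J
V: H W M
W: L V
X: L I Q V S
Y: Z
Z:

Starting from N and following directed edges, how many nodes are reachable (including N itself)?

BFS from N visits: N, H, K, R, X, U, M, Q, T, I, L, S, V, G, J, W, O, P
Reachable nodes: 18 of 20 total.

18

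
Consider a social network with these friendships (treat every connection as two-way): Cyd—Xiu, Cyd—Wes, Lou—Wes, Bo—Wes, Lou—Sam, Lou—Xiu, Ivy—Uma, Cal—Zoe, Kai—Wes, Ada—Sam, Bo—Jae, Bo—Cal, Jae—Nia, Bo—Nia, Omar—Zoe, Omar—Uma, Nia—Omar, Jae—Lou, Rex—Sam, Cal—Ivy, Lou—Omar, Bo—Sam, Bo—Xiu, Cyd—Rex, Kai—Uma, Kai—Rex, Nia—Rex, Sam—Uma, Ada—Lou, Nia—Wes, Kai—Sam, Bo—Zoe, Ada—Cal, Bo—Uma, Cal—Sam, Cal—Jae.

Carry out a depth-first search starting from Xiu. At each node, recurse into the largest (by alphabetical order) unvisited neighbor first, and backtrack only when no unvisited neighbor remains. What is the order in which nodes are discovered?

Xiu -> Lou -> Wes -> Nia -> Rex -> Sam -> Uma -> Omar -> Zoe -> Cal -> Jae -> Bo -> Ivy -> Ada -> Kai -> Cyd

Visit Xiu
Xiu → Lou
Lou → Wes
Wes → Nia
Nia → Rex
Rex → Sam
Sam → Uma
Uma → Omar
Omar → Zoe
Zoe → Cal
Cal → Jae
Jae → Bo
Cal → Ivy
Cal → Ada
Uma → Kai
Rex → Cyd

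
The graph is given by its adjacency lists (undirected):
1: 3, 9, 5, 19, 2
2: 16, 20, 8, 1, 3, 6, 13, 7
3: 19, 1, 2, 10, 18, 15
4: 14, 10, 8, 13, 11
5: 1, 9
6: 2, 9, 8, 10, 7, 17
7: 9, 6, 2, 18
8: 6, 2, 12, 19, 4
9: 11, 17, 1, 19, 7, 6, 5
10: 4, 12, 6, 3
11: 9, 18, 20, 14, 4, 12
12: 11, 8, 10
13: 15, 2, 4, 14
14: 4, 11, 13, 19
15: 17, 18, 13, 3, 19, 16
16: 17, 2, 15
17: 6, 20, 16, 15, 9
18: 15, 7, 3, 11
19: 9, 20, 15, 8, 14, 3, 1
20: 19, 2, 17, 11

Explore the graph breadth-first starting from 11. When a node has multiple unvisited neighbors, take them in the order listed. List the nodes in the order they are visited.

Visit 11; enqueue 9, 18, 20, 14, 4, 12 → queue [9, 18, 20, 14, 4, 12]
Visit 9; enqueue 17, 1, 19, 7, 6, 5 → queue [18, 20, 14, 4, 12, 17, 1, 19, 7, 6, 5]
Visit 18; enqueue 15, 3 → queue [20, 14, 4, 12, 17, 1, 19, 7, 6, 5, 15, 3]
Visit 20; enqueue 2 → queue [14, 4, 12, 17, 1, 19, 7, 6, 5, 15, 3, 2]
Visit 14; enqueue 13 → queue [4, 12, 17, 1, 19, 7, 6, 5, 15, 3, 2, 13]
Visit 4; enqueue 10, 8 → queue [12, 17, 1, 19, 7, 6, 5, 15, 3, 2, 13, 10, 8]
Visit 12 → queue [17, 1, 19, 7, 6, 5, 15, 3, 2, 13, 10, 8]
Visit 17; enqueue 16 → queue [1, 19, 7, 6, 5, 15, 3, 2, 13, 10, 8, 16]
Visit 1 → queue [19, 7, 6, 5, 15, 3, 2, 13, 10, 8, 16]
Visit 19 → queue [7, 6, 5, 15, 3, 2, 13, 10, 8, 16]
Visit 7 → queue [6, 5, 15, 3, 2, 13, 10, 8, 16]
Visit 6 → queue [5, 15, 3, 2, 13, 10, 8, 16]
Visit 5 → queue [15, 3, 2, 13, 10, 8, 16]
Visit 15 → queue [3, 2, 13, 10, 8, 16]
Visit 3 → queue [2, 13, 10, 8, 16]
Visit 2 → queue [13, 10, 8, 16]
Visit 13 → queue [10, 8, 16]
Visit 10 → queue [8, 16]
Visit 8 → queue [16]
Visit 16 → queue []

11, 9, 18, 20, 14, 4, 12, 17, 1, 19, 7, 6, 5, 15, 3, 2, 13, 10, 8, 16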